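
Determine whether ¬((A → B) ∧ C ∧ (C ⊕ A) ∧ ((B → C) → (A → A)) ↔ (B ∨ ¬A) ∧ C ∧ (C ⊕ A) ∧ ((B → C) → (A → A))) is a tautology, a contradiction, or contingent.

contradiction

A | B | C | (A → B) | (C ⊕ A) | (B → C) | (A → A) | ((B → C) → (A → A)) | ¬A | (B ∨ ¬A) | φ
- | - | - | ------- | ------- | ------- | ------- | ------------------- | -- | -------- | -
T | T | T |    T    |    F    |    T    |    T    |          T          | F  |    T     | F
T | T | F |    T    |    T    |    F    |    T    |          T          | F  |    T     | F
T | F | T |    F    |    F    |    T    |    T    |          T          | F  |    F     | F
T | F | F |    F    |    T    |    T    |    T    |          T          | F  |    F     | F
F | T | T |    T    |    T    |    T    |    T    |          T          | T  |    T     | F
F | T | F |    T    |    F    |    F    |    T    |          T          | T  |    T     | F
F | F | T |    T    |    T    |    T    |    T    |          T          | T  |    T     | F
F | F | F |    T    |    F    |    T    |    T    |          T          | T  |    T     | F
Every row is F, so the formula is a contradiction.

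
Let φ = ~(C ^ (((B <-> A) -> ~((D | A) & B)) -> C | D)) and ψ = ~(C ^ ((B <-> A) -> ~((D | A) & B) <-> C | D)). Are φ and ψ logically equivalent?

not equivalent

A | B | C | D | φ | ψ
- | - | - | - | - | -
T | T | T | T | T | F
T | T | T | F | T | F
T | T | F | T | F | T
T | T | F | F | F | F
T | F | T | T | T | T
T | F | T | F | T | T
T | F | F | T | F | F
T | F | F | F | T | T
F | T | T | T | T | T
F | T | T | F | T | T
F | T | F | T | F | F
F | T | F | F | T | T
F | F | T | T | T | T
F | F | T | F | T | T
F | F | F | T | F | F
F | F | F | F | T | T
The columns differ at A=T, B=T, C=T, D=T (φ=T, ψ=F), so they are not equivalent.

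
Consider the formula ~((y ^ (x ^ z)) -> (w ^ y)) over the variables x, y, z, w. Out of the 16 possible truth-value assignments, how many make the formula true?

4

x  y  z  w  |  ~((y ^ (x ^ z)) -> (w ^ y))
1  1  1  1  |               1             
1  1  1  0  |               0             
1  1  0  1  |               0             
1  1  0  0  |               0             
1  0  1  1  |               0             
1  0  1  0  |               0             
1  0  0  1  |               0             
1  0  0  0  |               1             
0  1  1  1  |               0             
0  1  1  0  |               0             
0  1  0  1  |               1             
0  1  0  0  |               0             
0  0  1  1  |               0             
0  0  1  0  |               1             
0  0  0  1  |               0             
0  0  0  0  |               0             
The formula is true on 4 of the 16 rows.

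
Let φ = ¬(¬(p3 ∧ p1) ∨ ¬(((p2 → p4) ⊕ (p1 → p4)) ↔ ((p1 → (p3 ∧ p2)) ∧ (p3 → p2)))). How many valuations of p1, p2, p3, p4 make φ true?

  p1     p2     p3     p4   |    φ  
False  False  False  False  |  False
False  False  False   True  |  False
False  False   True  False  |  False
False  False   True   True  |  False
False   True  False  False  |  False
False   True  False   True  |  False
False   True   True  False  |  False
False   True   True   True  |  False
 True  False  False  False  |  False
 True  False  False   True  |  False
 True  False   True  False  |  False
 True  False   True   True  |   True
 True   True  False  False  |  False
 True   True  False   True  |  False
 True   True   True  False  |  False
 True   True   True   True  |  False
The formula is true on 1 of the 16 rows.

1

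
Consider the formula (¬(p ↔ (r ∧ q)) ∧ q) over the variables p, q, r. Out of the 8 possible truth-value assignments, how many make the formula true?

2

  p      q      r    |  (¬(p ↔ (r ∧ q)) ∧ q)
 True   True   True  |         False        
 True   True  False  |          True        
 True  False   True  |         False        
 True  False  False  |         False        
False   True   True  |          True        
False   True  False  |         False        
False  False   True  |         False        
False  False  False  |         False        
The formula is true on 2 of the 8 rows.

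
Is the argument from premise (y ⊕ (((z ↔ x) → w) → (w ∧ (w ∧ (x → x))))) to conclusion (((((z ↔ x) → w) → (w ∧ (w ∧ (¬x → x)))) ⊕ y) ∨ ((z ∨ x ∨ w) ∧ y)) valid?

x  y  z  w  |  φ  ψ
T  T  T  T  |  F  T
T  T  T  F  |  F  T
T  T  F  T  |  F  T
T  T  F  F  |  T  T
T  F  T  T  |  T  T
T  F  T  F  |  T  T
T  F  F  T  |  T  T
T  F  F  F  |  F  F
F  T  T  T  |  F  T
F  T  T  F  |  T  T
F  T  F  T  |  F  T
F  T  F  F  |  F  F
F  F  T  T  |  T  F
F  F  T  F  |  F  F
F  F  F  T  |  T  F
F  F  F  F  |  T  T
At x=F, y=F, z=T, w=T we have φ true but ψ false, so φ does not entail ψ.

no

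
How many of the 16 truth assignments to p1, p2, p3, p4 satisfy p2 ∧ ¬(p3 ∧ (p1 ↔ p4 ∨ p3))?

  p1     p2     p3     p4   |  (p4 ∨ p3)  (p1 ↔ (p4 ∨ p3))  (p3 ∧ (p1 ↔ (p4 ∨ p3)))  ¬(p3 ∧ (p1 ↔ (p4 ∨ p3)))  (p2 ∧ ¬(p3 ∧ (p1 ↔ (p4 ∨ p3))))
 True   True   True   True  |     True          True                  True                    False                         False             
 True   True   True  False  |     True          True                  True                    False                         False             
 True   True  False   True  |     True          True                 False                     True                          True             
 True   True  False  False  |    False         False                 False                     True                          True             
 True  False   True   True  |     True          True                  True                    False                         False             
 True  False   True  False  |     True          True                  True                    False                         False             
 True  False  False   True  |     True          True                 False                     True                         False             
 True  False  False  False  |    False         False                 False                     True                         False             
False   True   True   True  |     True         False                 False                     True                          True             
False   True   True  False  |     True         False                 False                     True                          True             
False   True  False   True  |     True         False                 False                     True                          True             
False   True  False  False  |    False          True                 False                     True                          True             
False  False   True   True  |     True         False                 False                     True                         False             
False  False   True  False  |     True         False                 False                     True                         False             
False  False  False   True  |     True         False                 False                     True                         False             
False  False  False  False  |    False          True                 False                     True                         False             
The formula is true on 6 of the 16 rows.

6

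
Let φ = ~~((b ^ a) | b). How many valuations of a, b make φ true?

a  b     (b ^ a)  ((b ^ a) | b)  ~((b ^ a) | b)  ~~((b ^ a) | b)
T  T        F           T              F                T       
T  F        T           T              F                T       
F  T        T           T              F                T       
F  F        F           F              T                F       
The formula is true on 3 of the 4 rows.

3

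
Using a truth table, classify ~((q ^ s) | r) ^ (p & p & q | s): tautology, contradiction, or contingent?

p  q  r  s     (q ^ s)  ((q ^ s) | r)  ~((q ^ s) | r)  (p & p)  ((p & p) & q)  (((p & p) & q) | s)  φ
T  T  T  T        F           T              F            T           T                 T           T
T  T  T  F        T           T              F            T           T                 T           T
T  T  F  T        F           F              T            T           T                 T           F
T  T  F  F        T           T              F            T           T                 T           T
T  F  T  T        T           T              F            T           F                 T           T
T  F  T  F        F           T              F            T           F                 F           F
T  F  F  T        T           T              F            T           F                 T           T
T  F  F  F        F           F              T            T           F                 F           T
F  T  T  T        F           T              F            F           F                 T           T
F  T  T  F        T           T              F            F           F                 F           F
F  T  F  T        F           F              T            F           F                 T           F
F  T  F  F        T           T              F            F           F                 F           F
F  F  T  T        T           T              F            F           F                 T           T
F  F  T  F        F           T              F            F           F                 F           F
F  F  F  T        T           T              F            F           F                 T           T
F  F  F  F        F           F              T            F           F                 F           T
10 of 16 rows are T, so the formula is contingent.

contingent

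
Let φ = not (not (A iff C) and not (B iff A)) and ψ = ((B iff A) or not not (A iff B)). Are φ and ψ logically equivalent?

  A   |   B   |   C   |   φ   |   ψ  
----- | ----- | ----- | ----- | -----
False | False | False |  True |  True
False | False |  True |  True |  True
False |  True | False |  True | False
False |  True |  True | False | False
 True | False | False | False | False
 True | False |  True |  True | False
 True |  True | False |  True |  True
 True |  True |  True |  True |  True
The columns differ at A=False, B=True, C=False (φ=True, ψ=False), so they are not equivalent.

not equivalent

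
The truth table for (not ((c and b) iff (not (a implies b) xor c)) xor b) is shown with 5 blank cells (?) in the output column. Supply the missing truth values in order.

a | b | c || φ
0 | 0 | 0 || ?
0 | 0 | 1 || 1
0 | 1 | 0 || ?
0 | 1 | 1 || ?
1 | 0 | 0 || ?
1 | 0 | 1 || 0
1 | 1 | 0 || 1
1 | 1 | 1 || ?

Row a=0, b=0, c=0: not ((c and b) iff (not (a implies b) xor c)) = 0, so the formula = 0.
Row a=0, b=1, c=0: not ((c and b) iff (not (a implies b) xor c)) = 0, so the formula = 1.
Row a=0, b=1, c=1: not ((c and b) iff (not (a implies b) xor c)) = 0, so the formula = 1.
Row a=1, b=0, c=0: not ((c and b) iff (not (a implies b) xor c)) = 1, so the formula = 1.
Row a=1, b=1, c=1: not ((c and b) iff (not (a implies b) xor c)) = 0, so the formula = 1.

0, 1, 1, 1, 1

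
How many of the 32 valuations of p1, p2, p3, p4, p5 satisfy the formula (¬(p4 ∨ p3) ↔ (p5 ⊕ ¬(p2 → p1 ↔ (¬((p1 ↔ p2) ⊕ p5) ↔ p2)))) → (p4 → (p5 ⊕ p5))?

28

p1  p2  p3  p4  p5  |  φ
T   T   T   T   T   |  T
T   T   T   T   F   |  T
T   T   T   F   T   |  T
T   T   T   F   F   |  T
T   T   F   T   T   |  T
T   T   F   T   F   |  T
T   T   F   F   T   |  T
T   T   F   F   F   |  T
T   F   T   T   T   |  T
T   F   T   T   F   |  T
T   F   T   F   T   |  T
T   F   T   F   F   |  T
T   F   F   T   T   |  T
T   F   F   T   F   |  T
T   F   F   F   T   |  T
T   F   F   F   F   |  T
F   T   T   T   T   |  T
F   T   T   T   F   |  T
F   T   T   F   T   |  T
F   T   T   F   F   |  T
F   T   F   T   T   |  T
F   T   F   T   F   |  T
F   T   F   F   T   |  T
F   T   F   F   F   |  T
F   F   T   T   T   |  F
F   F   T   T   F   |  F
F   F   T   F   T   |  T
F   F   T   F   F   |  T
F   F   F   T   T   |  F
F   F   F   T   F   |  F
F   F   F   F   T   |  T
F   F   F   F   F   |  T
The formula is true on 28 of the 32 rows.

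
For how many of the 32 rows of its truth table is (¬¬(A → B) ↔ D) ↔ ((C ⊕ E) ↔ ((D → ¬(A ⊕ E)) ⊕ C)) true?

12

A | B | C | D | E || φ
T | T | T | T | T || T
T | T | T | T | F || T
T | T | T | F | T || F
T | T | T | F | F || T
T | T | F | T | T || T
T | T | F | T | F || T
T | T | F | F | T || F
T | T | F | F | F || T
T | F | T | T | T || F
T | F | T | T | F || F
T | F | T | F | T || T
T | F | T | F | F || F
T | F | F | T | T || F
T | F | F | T | F || F
T | F | F | F | T || T
T | F | F | F | F || F
F | T | T | T | T || F
F | T | T | T | F || F
F | T | T | F | T || F
F | T | T | F | F || T
F | T | F | T | T || F
F | T | F | T | F || F
F | T | F | F | T || F
F | T | F | F | F || T
F | F | T | T | T || F
F | F | T | T | F || F
F | F | T | F | T || F
F | F | T | F | F || T
F | F | F | T | T || F
F | F | F | T | F || F
F | F | F | F | T || F
F | F | F | F | F || T
The formula is true on 12 of the 32 rows.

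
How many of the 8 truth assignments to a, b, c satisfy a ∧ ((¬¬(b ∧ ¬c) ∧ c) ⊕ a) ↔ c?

a  b  c  |  ¬c  (b ∧ ¬c)  ¬(b ∧ ¬c)  ¬¬(b ∧ ¬c)  (¬¬(b ∧ ¬c) ∧ c)  ((¬¬(b ∧ ¬c) ∧ c) ⊕ a)  (a ∧ ((¬¬(b ∧ ¬c) ∧ c) ⊕ a))  ((a ∧ ((¬¬(b ∧ ¬c) ∧ c) ⊕ a)) ↔ c)
T  T  T  |  F      F          T          F              F                    T                          T                                T                 
T  T  F  |  T      T          F          T              F                    T                          T                                F                 
T  F  T  |  F      F          T          F              F                    T                          T                                T                 
T  F  F  |  T      F          T          F              F                    T                          T                                F                 
F  T  T  |  F      F          T          F              F                    F                          F                                F                 
F  T  F  |  T      T          F          T              F                    F                          F                                T                 
F  F  T  |  F      F          T          F              F                    F                          F                                F                 
F  F  F  |  T      F          T          F              F                    F                          F                                T                 
The formula is true on 4 of the 8 rows.

4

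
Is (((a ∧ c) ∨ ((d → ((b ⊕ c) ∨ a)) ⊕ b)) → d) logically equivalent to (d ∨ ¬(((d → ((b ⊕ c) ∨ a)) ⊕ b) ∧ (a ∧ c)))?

a | b | c | d | φ | ψ
- | - | - | - | - | -
1 | 1 | 1 | 1 | 1 | 1
1 | 1 | 1 | 0 | 0 | 1
1 | 1 | 0 | 1 | 1 | 1
1 | 1 | 0 | 0 | 1 | 1
1 | 0 | 1 | 1 | 1 | 1
1 | 0 | 1 | 0 | 0 | 0
1 | 0 | 0 | 1 | 1 | 1
1 | 0 | 0 | 0 | 0 | 1
0 | 1 | 1 | 1 | 1 | 1
0 | 1 | 1 | 0 | 1 | 1
0 | 1 | 0 | 1 | 1 | 1
0 | 1 | 0 | 0 | 1 | 1
0 | 0 | 1 | 1 | 1 | 1
0 | 0 | 1 | 0 | 0 | 1
0 | 0 | 0 | 1 | 1 | 1
0 | 0 | 0 | 0 | 0 | 1
The columns differ at a=1, b=1, c=1, d=0 (φ=0, ψ=1), so they are not equivalent.

not equivalent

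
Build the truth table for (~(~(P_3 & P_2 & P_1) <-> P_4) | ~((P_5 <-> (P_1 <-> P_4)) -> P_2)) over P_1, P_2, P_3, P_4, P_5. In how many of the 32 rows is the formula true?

 P_1  |  P_2  |  P_3  |  P_4  |  P_5  |   φ  
----- | ----- | ----- | ----- | ----- | -----
 True |  True |  True |  True |  True |  True
 True |  True |  True |  True | False |  True
 True |  True |  True | False |  True | False
 True |  True |  True | False | False | False
 True |  True | False |  True |  True | False
 True |  True | False |  True | False | False
 True |  True | False | False |  True |  True
 True |  True | False | False | False |  True
 True | False |  True |  True |  True |  True
 True | False |  True |  True | False | False
 True | False |  True | False |  True |  True
 True | False |  True | False | False |  True
 True | False | False |  True |  True |  True
 True | False | False |  True | False | False
 True | False | False | False |  True |  True
 True | False | False | False | False |  True
False |  True |  True |  True |  True | False
False |  True |  True |  True | False | False
False |  True |  True | False |  True |  True
False |  True |  True | False | False |  True
False |  True | False |  True |  True | False
False |  True | False |  True | False | False
False |  True | False | False |  True |  True
False |  True | False | False | False |  True
False | False |  True |  True |  True | False
False | False |  True |  True | False |  True
False | False |  True | False |  True |  True
False | False |  True | False | False |  True
False | False | False |  True |  True | False
False | False | False |  True | False |  True
False | False | False | False |  True |  True
False | False | False | False | False |  True
The formula is true on 20 of the 32 rows.

20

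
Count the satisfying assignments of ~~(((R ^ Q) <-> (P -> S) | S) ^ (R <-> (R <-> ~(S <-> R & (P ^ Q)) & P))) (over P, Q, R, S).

P  Q  R  S     (R ^ Q)  (P -> S)  ((P -> S) | S)  ((R ^ Q) <-> ((P -> S) | S))  (P ^ Q)  (R & (P ^ Q))  (S <-> (R & (P ^ Q)))  ~(S <-> (R & (P ^ Q)))  (~(S <-> (R & (P ^ Q))) & P)  φ
T  T  T  T        F        T            T                      F                   F           F                  F                      T                          T                T
T  T  T  F        F        F            F                      T                   F           F                  T                      F                          F                T
T  T  F  T        T        T            T                      T                   F           F                  F                      T                          T                F
T  T  F  F        T        F            F                      F                   F           F                  T                      F                          F                F
T  F  T  T        T        T            T                      T                   T           T                  T                      F                          F                T
T  F  T  F        T        F            F                      F                   T           T                  F                      T                          T                T
T  F  F  T        F        T            T                      F                   T           F                  F                      T                          T                T
T  F  F  F        F        F            F                      T                   T           F                  T                      F                          F                T
F  T  T  T        F        T            T                      F                   T           T                  T                      F                          F                F
F  T  T  F        F        T            T                      F                   T           T                  F                      T                          F                F
F  T  F  T        T        T            T                      T                   T           F                  F                      T                          F                T
F  T  F  F        T        T            T                      T                   T           F                  T                      F                          F                T
F  F  T  T        T        T            T                      T                   F           F                  F                      T                          F                T
F  F  T  F        T        T            T                      T                   F           F                  T                      F                          F                T
F  F  F  T        F        T            T                      F                   F           F                  F                      T                          F                F
F  F  F  F        F        T            T                      F                   F           F                  T                      F                          F                F
The formula is true on 10 of the 16 rows.

10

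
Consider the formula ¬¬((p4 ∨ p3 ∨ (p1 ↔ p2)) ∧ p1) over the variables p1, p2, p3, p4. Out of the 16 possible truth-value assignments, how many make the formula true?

p1 | p2 | p3 | p4 || ¬¬((p4 ∨ p3 ∨ (p1 ↔ p2)) ∧ p1)
T  | T  | T  | T  ||               T               
T  | T  | T  | F  ||               T               
T  | T  | F  | T  ||               T               
T  | T  | F  | F  ||               T               
T  | F  | T  | T  ||               T               
T  | F  | T  | F  ||               T               
T  | F  | F  | T  ||               T               
T  | F  | F  | F  ||               F               
F  | T  | T  | T  ||               F               
F  | T  | T  | F  ||               F               
F  | T  | F  | T  ||               F               
F  | T  | F  | F  ||               F               
F  | F  | T  | T  ||               F               
F  | F  | T  | F  ||               F               
F  | F  | F  | T  ||               F               
F  | F  | F  | F  ||               F               
The formula is true on 7 of the 16 rows.

7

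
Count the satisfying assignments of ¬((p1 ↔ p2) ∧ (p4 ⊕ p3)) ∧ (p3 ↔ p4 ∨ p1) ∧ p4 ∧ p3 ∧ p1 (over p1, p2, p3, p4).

p1  p2  p3  p4  |  (p1 ↔ p2)  (p4 ⊕ p3)  ((p1 ↔ p2) ∧ (p4 ⊕ p3))  ¬((p1 ↔ p2) ∧ (p4 ⊕ p3))  (p4 ∨ p1)  (p3 ↔ (p4 ∨ p1))  (p4 ∧ p3 ∧ p1)  φ
0   0   0   0   |      1          0                 0                        1                  0             1                0         0
0   0   0   1   |      1          1                 1                        0                  1             0                0         0
0   0   1   0   |      1          1                 1                        0                  0             0                0         0
0   0   1   1   |      1          0                 0                        1                  1             1                0         0
0   1   0   0   |      0          0                 0                        1                  0             1                0         0
0   1   0   1   |      0          1                 0                        1                  1             0                0         0
0   1   1   0   |      0          1                 0                        1                  0             0                0         0
0   1   1   1   |      0          0                 0                        1                  1             1                0         0
1   0   0   0   |      0          0                 0                        1                  1             0                0         0
1   0   0   1   |      0          1                 0                        1                  1             0                0         0
1   0   1   0   |      0          1                 0                        1                  1             1                0         0
1   0   1   1   |      0          0                 0                        1                  1             1                1         1
1   1   0   0   |      1          0                 0                        1                  1             0                0         0
1   1   0   1   |      1          1                 1                        0                  1             0                0         0
1   1   1   0   |      1          1                 1                        0                  1             1                0         0
1   1   1   1   |      1          0                 0                        1                  1             1                1         1
The formula is true on 2 of the 16 rows.

2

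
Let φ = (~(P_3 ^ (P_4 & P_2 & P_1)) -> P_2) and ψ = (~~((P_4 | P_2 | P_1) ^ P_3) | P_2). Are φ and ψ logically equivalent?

P_1  P_2  P_3  P_4  |  φ  ψ
 0    0    0    0   |  0  0
 0    0    0    1   |  0  1
 0    0    1    0   |  1  1
 0    0    1    1   |  1  0
 0    1    0    0   |  1  1
 0    1    0    1   |  1  1
 0    1    1    0   |  1  1
 0    1    1    1   |  1  1
 1    0    0    0   |  0  1
 1    0    0    1   |  0  1
 1    0    1    0   |  1  0
 1    0    1    1   |  1  0
 1    1    0    0   |  1  1
 1    1    0    1   |  1  1
 1    1    1    0   |  1  1
 1    1    1    1   |  1  1
The columns differ at P_1=0, P_2=0, P_3=0, P_4=1 (φ=0, ψ=1), so they are not equivalent.

not equivalent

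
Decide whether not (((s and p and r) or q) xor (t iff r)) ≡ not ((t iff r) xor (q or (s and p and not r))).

p  q  r  s  t  |  φ  ψ
T  T  T  T  T  |  T  T
T  T  T  T  F  |  F  F
T  T  T  F  T  |  T  T
T  T  T  F  F  |  F  F
T  T  F  T  T  |  F  F
T  T  F  T  F  |  T  T
T  T  F  F  T  |  F  F
T  T  F  F  F  |  T  T
T  F  T  T  T  |  T  F
T  F  T  T  F  |  F  T
T  F  T  F  T  |  F  F
T  F  T  F  F  |  T  T
T  F  F  T  T  |  T  F
T  F  F  T  F  |  F  T
T  F  F  F  T  |  T  T
T  F  F  F  F  |  F  F
F  T  T  T  T  |  T  T
F  T  T  T  F  |  F  F
F  T  T  F  T  |  T  T
F  T  T  F  F  |  F  F
F  T  F  T  T  |  F  F
F  T  F  T  F  |  T  T
F  T  F  F  T  |  F  F
F  T  F  F  F  |  T  T
F  F  T  T  T  |  F  F
F  F  T  T  F  |  T  T
F  F  T  F  T  |  F  F
F  F  T  F  F  |  T  T
F  F  F  T  T  |  T  T
F  F  F  T  F  |  F  F
F  F  F  F  T  |  T  T
F  F  F  F  F  |  F  F
The columns differ at p=T, q=F, r=T, s=T, t=T (φ=T, ψ=F), so they are not equivalent.

not equivalent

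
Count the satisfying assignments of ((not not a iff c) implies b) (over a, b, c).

a | b | c || not a | not not a | (not not a iff c) | ((not not a iff c) implies b)
T | T | T ||   F   |     T     |         T         |               T              
T | T | F ||   F   |     T     |         F         |               T              
T | F | T ||   F   |     T     |         T         |               F              
T | F | F ||   F   |     T     |         F         |               T              
F | T | T ||   T   |     F     |         F         |               T              
F | T | F ||   T   |     F     |         T         |               T              
F | F | T ||   T   |     F     |         F         |               T              
F | F | F ||   T   |     F     |         T         |               F              
The formula is true on 6 of the 8 rows.

6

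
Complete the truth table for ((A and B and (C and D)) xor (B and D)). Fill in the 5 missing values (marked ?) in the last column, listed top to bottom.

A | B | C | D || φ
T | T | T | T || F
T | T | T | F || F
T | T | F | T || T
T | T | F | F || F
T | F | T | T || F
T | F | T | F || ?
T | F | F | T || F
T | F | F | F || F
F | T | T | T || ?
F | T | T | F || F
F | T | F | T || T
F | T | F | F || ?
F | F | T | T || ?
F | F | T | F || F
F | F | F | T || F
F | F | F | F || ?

F, T, F, F, F

Row A=T, B=F, C=T, D=F: (A and B and (C and D)) = F, (B and D) = F, so the formula = F.
Row A=F, B=T, C=T, D=T: (A and B and (C and D)) = F, (B and D) = T, so the formula = T.
Row A=F, B=T, C=F, D=F: (A and B and (C and D)) = F, (B and D) = F, so the formula = F.
Row A=F, B=F, C=T, D=T: (A and B and (C and D)) = F, (B and D) = F, so the formula = F.
Row A=F, B=F, C=F, D=F: (A and B and (C and D)) = F, (B and D) = F, so the formula = F.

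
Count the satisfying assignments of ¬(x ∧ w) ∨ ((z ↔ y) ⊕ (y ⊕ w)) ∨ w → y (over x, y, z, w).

x | y | z | w | (x ∧ w) | ¬(x ∧ w) | (z ↔ y) | (y ⊕ w) | ((z ↔ y) ⊕ (y ⊕ w)) | φ
- | - | - | - | ------- | -------- | ------- | ------- | ------------------- | -
F | F | F | F |    F    |    T     |    T    |    F    |          T          | F
F | F | F | T |    F    |    T     |    T    |    T    |          F          | F
F | F | T | F |    F    |    T     |    F    |    F    |          F          | F
F | F | T | T |    F    |    T     |    F    |    T    |          T          | F
F | T | F | F |    F    |    T     |    F    |    T    |          T          | T
F | T | F | T |    F    |    T     |    F    |    F    |          F          | T
F | T | T | F |    F    |    T     |    T    |    T    |          F          | T
F | T | T | T |    F    |    T     |    T    |    F    |          T          | T
T | F | F | F |    F    |    T     |    T    |    F    |          T          | F
T | F | F | T |    T    |    F     |    T    |    T    |          F          | F
T | F | T | F |    F    |    T     |    F    |    F    |          F          | F
T | F | T | T |    T    |    F     |    F    |    T    |          T          | F
T | T | F | F |    F    |    T     |    F    |    T    |          T          | T
T | T | F | T |    T    |    F     |    F    |    F    |          F          | T
T | T | T | F |    F    |    T     |    T    |    T    |          F          | T
T | T | T | T |    T    |    F     |    T    |    F    |          T          | T
The formula is true on 8 of the 16 rows.

8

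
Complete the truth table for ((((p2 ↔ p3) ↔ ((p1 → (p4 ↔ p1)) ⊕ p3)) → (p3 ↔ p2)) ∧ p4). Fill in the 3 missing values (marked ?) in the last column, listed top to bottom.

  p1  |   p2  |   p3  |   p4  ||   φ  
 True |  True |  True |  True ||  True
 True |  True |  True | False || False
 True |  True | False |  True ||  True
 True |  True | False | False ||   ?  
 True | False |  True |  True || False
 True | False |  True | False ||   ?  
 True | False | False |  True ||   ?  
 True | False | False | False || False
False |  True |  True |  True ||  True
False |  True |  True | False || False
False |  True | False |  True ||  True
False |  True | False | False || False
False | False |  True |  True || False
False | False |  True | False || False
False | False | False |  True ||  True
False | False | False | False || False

Row p1=True, p2=True, p3=False, p4=False: (((p2 ↔ p3) ↔ ((p1 → (p4 ↔ p1)) ⊕ p3)) → (p3 ↔ p2)) = False, so the formula = False.
Row p1=True, p2=False, p3=True, p4=False: (((p2 ↔ p3) ↔ ((p1 → (p4 ↔ p1)) ⊕ p3)) → (p3 ↔ p2)) = True, so the formula = False.
Row p1=True, p2=False, p3=False, p4=True: (((p2 ↔ p3) ↔ ((p1 → (p4 ↔ p1)) ⊕ p3)) → (p3 ↔ p2)) = True, so the formula = True.

False, False, True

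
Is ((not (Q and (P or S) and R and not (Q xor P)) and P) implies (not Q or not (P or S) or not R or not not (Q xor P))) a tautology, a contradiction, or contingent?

tautology

P | Q | R | S | φ
- | - | - | - | -
F | F | F | F | T
F | F | F | T | T
F | F | T | F | T
F | F | T | T | T
F | T | F | F | T
F | T | F | T | T
F | T | T | F | T
F | T | T | T | T
T | F | F | F | T
T | F | F | T | T
T | F | T | F | T
T | F | T | T | T
T | T | F | F | T
T | T | F | T | T
T | T | T | F | T
T | T | T | T | T
Every row is T, so the formula is a tautology.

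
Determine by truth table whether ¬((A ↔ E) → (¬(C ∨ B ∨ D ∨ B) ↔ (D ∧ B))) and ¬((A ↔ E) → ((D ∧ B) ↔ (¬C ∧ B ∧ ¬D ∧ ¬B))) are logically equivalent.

not equivalent

A  B  C  D  E  |  φ  ψ
T  T  T  T  T  |  T  T
T  T  T  T  F  |  F  F
T  T  T  F  T  |  F  F
T  T  T  F  F  |  F  F
T  T  F  T  T  |  T  T
T  T  F  T  F  |  F  F
T  T  F  F  T  |  F  F
T  T  F  F  F  |  F  F
T  F  T  T  T  |  F  F
T  F  T  T  F  |  F  F
T  F  T  F  T  |  F  F
T  F  T  F  F  |  F  F
T  F  F  T  T  |  F  F
T  F  F  T  F  |  F  F
T  F  F  F  T  |  T  F
T  F  F  F  F  |  F  F
F  T  T  T  T  |  F  F
F  T  T  T  F  |  T  T
F  T  T  F  T  |  F  F
F  T  T  F  F  |  F  F
F  T  F  T  T  |  F  F
F  T  F  T  F  |  T  T
F  T  F  F  T  |  F  F
F  T  F  F  F  |  F  F
F  F  T  T  T  |  F  F
F  F  T  T  F  |  F  F
F  F  T  F  T  |  F  F
F  F  T  F  F  |  F  F
F  F  F  T  T  |  F  F
F  F  F  T  F  |  F  F
F  F  F  F  T  |  F  F
F  F  F  F  F  |  T  F
The columns differ at A=T, B=F, C=F, D=F, E=T (φ=T, ψ=F), so they are not equivalent.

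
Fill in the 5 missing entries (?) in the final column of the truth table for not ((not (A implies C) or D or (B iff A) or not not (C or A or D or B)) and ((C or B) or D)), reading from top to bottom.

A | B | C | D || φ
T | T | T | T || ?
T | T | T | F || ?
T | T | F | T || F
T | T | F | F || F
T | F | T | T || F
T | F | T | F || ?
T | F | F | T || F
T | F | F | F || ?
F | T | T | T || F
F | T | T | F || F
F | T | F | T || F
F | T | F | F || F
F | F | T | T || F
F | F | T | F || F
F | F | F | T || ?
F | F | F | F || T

F, F, F, T, F

Row A=T, B=T, C=T, D=T: (not (A implies C) or D or (B iff A) or not not (C or A or D or B)) = T, ((C or B) or D) = T, ((not (A implies C) or D or (B iff A) or not not (C or A or D or B)) and ((C or B) or D)) = T, so the formula = F.
Row A=T, B=T, C=T, D=F: (not (A implies C) or D or (B iff A) or not not (C or A or D or B)) = T, ((C or B) or D) = T, ((not (A implies C) or D or (B iff A) or not not (C or A or D or B)) and ((C or B) or D)) = T, so the formula = F.
Row A=T, B=F, C=T, D=F: (not (A implies C) or D or (B iff A) or not not (C or A or D or B)) = T, ((C or B) or D) = T, ((not (A implies C) or D or (B iff A) or not not (C or A or D or B)) and ((C or B) or D)) = T, so the formula = F.
Row A=T, B=F, C=F, D=F: (not (A implies C) or D or (B iff A) or not not (C or A or D or B)) = T, ((C or B) or D) = F, ((not (A implies C) or D or (B iff A) or not not (C or A or D or B)) and ((C or B) or D)) = F, so the formula = T.
Row A=F, B=F, C=F, D=T: (not (A implies C) or D or (B iff A) or not not (C or A or D or B)) = T, ((C or B) or D) = T, ((not (A implies C) or D or (B iff A) or not not (C or A or D or B)) and ((C or B) or D)) = T, so the formula = F.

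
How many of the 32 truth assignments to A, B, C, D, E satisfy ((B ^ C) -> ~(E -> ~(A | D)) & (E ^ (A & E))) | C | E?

A | B | C | D | E || φ
F | F | F | F | F || T
F | F | F | F | T || T
F | F | F | T | F || T
F | F | F | T | T || T
F | F | T | F | F || T
F | F | T | F | T || T
F | F | T | T | F || T
F | F | T | T | T || T
F | T | F | F | F || F
F | T | F | F | T || T
F | T | F | T | F || F
F | T | F | T | T || T
F | T | T | F | F || T
F | T | T | F | T || T
F | T | T | T | F || T
F | T | T | T | T || T
T | F | F | F | F || T
T | F | F | F | T || T
T | F | F | T | F || T
T | F | F | T | T || T
T | F | T | F | F || T
T | F | T | F | T || T
T | F | T | T | F || T
T | F | T | T | T || T
T | T | F | F | F || F
T | T | F | F | T || T
T | T | F | T | F || F
T | T | F | T | T || T
T | T | T | F | F || T
T | T | T | F | T || T
T | T | T | T | F || T
T | T | T | T | T || T
The formula is true on 28 of the 32 rows.

28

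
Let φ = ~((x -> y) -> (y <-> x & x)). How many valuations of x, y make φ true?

1

x  y  |  ~((x -> y) -> (y <-> (x & x)))
F  F  |                F               
F  T  |                T               
T  F  |                F               
T  T  |                F               
The formula is true on 1 of the 4 rows.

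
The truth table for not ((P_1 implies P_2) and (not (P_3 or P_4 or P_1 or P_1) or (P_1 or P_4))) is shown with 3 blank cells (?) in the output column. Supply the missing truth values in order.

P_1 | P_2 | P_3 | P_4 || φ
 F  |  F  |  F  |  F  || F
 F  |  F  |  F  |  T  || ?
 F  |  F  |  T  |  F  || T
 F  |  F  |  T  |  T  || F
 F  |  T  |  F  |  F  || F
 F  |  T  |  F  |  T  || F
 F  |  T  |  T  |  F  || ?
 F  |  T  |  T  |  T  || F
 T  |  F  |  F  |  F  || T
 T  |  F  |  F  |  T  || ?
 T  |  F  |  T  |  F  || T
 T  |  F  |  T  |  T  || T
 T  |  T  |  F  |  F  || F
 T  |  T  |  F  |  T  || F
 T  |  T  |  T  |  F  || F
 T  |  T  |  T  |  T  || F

F, T, T

Row P_1=F, P_2=F, P_3=F, P_4=T: (P_1 implies P_2) = T, (not (P_3 or P_4 or P_1 or P_1) or (P_1 or P_4)) = T, ((P_1 implies P_2) and (not (P_3 or P_4 or P_1 or P_1) or (P_1 or P_4))) = T, so the formula = F.
Row P_1=F, P_2=T, P_3=T, P_4=F: (P_1 implies P_2) = T, (not (P_3 or P_4 or P_1 or P_1) or (P_1 or P_4)) = F, ((P_1 implies P_2) and (not (P_3 or P_4 or P_1 or P_1) or (P_1 or P_4))) = F, so the formula = T.
Row P_1=T, P_2=F, P_3=F, P_4=T: (P_1 implies P_2) = F, (not (P_3 or P_4 or P_1 or P_1) or (P_1 or P_4)) = T, ((P_1 implies P_2) and (not (P_3 or P_4 or P_1 or P_1) or (P_1 or P_4))) = F, so the formula = T.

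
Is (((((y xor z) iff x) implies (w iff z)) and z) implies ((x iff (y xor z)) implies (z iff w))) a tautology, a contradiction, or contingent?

tautology

x | y | z | w || (y xor z) | ((y xor z) iff x) | (w iff z) | (x iff (y xor z)) | (z iff w) | φ
F | F | F | F ||     F     |         T         |     T     |         T         |     T     | T
F | F | F | T ||     F     |         T         |     F     |         T         |     F     | T
F | F | T | F ||     T     |         F         |     F     |         F         |     F     | T
F | F | T | T ||     T     |         F         |     T     |         F         |     T     | T
F | T | F | F ||     T     |         F         |     T     |         F         |     T     | T
F | T | F | T ||     T     |         F         |     F     |         F         |     F     | T
F | T | T | F ||     F     |         T         |     F     |         T         |     F     | T
F | T | T | T ||     F     |         T         |     T     |         T         |     T     | T
T | F | F | F ||     F     |         F         |     T     |         F         |     T     | T
T | F | F | T ||     F     |         F         |     F     |         F         |     F     | T
T | F | T | F ||     T     |         T         |     F     |         T         |     F     | T
T | F | T | T ||     T     |         T         |     T     |         T         |     T     | T
T | T | F | F ||     T     |         T         |     T     |         T         |     T     | T
T | T | F | T ||     T     |         T         |     F     |         T         |     F     | T
T | T | T | F ||     F     |         F         |     F     |         F         |     F     | T
T | T | T | T ||     F     |         F         |     T     |         F         |     T     | T
Every row is T, so the formula is a tautology.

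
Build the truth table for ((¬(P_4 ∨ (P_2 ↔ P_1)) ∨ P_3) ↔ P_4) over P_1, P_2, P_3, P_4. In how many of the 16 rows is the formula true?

P_1 | P_2 | P_3 | P_4 || (P_2 ↔ P_1) | (P_4 ∨ (P_2 ↔ P_1)) | ¬(P_4 ∨ (P_2 ↔ P_1)) | (¬(P_4 ∨ (P_2 ↔ P_1)) ∨ P_3) | φ
 0  |  0  |  0  |  0  ||      1      |          1          |          0           |              0               | 1
 0  |  0  |  0  |  1  ||      1      |          1          |          0           |              0               | 0
 0  |  0  |  1  |  0  ||      1      |          1          |          0           |              1               | 0
 0  |  0  |  1  |  1  ||      1      |          1          |          0           |              1               | 1
 0  |  1  |  0  |  0  ||      0      |          0          |          1           |              1               | 0
 0  |  1  |  0  |  1  ||      0      |          1          |          0           |              0               | 0
 0  |  1  |  1  |  0  ||      0      |          0          |          1           |              1               | 0
 0  |  1  |  1  |  1  ||      0      |          1          |          0           |              1               | 1
 1  |  0  |  0  |  0  ||      0      |          0          |          1           |              1               | 0
 1  |  0  |  0  |  1  ||      0      |          1          |          0           |              0               | 0
 1  |  0  |  1  |  0  ||      0      |          0          |          1           |              1               | 0
 1  |  0  |  1  |  1  ||      0      |          1          |          0           |              1               | 1
 1  |  1  |  0  |  0  ||      1      |          1          |          0           |              0               | 1
 1  |  1  |  0  |  1  ||      1      |          1          |          0           |              0               | 0
 1  |  1  |  1  |  0  ||      1      |          1          |          0           |              1               | 0
 1  |  1  |  1  |  1  ||      1      |          1          |          0           |              1               | 1
The formula is true on 6 of the 16 rows.

6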